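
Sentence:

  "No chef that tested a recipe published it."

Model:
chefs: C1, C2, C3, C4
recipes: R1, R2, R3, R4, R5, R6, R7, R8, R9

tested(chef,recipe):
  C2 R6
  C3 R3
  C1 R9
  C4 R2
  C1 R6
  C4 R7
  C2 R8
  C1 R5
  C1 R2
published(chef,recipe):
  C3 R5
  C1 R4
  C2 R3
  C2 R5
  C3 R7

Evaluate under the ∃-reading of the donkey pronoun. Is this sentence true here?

True

"it" takes "a recipe" as antecedent — a donkey pronoun bound across the clause boundary.
Truth condition: for no (c,r) with tested(c,r) does published(c,r) hold.
Restrictor pairs — does the scope hold? (C1,R2):fails  (C1,R5):fails  (C1,R6):fails  (C1,R9):fails  (C2,R6):fails  (C2,R8):fails  (C3,R3):fails  (C4,R2):fails  (C4,R7):fails
Scope holds for no restrictor pair, so the sentence is true.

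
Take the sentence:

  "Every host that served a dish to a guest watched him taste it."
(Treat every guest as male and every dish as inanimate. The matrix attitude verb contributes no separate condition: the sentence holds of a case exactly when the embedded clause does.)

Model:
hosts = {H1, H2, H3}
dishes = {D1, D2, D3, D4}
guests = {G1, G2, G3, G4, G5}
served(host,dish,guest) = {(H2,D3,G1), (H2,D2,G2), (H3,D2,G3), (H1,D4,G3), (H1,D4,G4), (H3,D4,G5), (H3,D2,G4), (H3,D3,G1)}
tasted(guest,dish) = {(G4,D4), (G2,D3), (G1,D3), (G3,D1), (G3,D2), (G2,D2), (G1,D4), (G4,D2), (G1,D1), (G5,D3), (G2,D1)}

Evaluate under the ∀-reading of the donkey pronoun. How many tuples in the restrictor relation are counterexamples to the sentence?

"him" takes "a guest" as antecedent and "it" takes "a dish"; both are donkey pronouns co-varying with the restrictor.
Strong reading: for every (h,d,g) with served(h,d,g), tasted(g,d).
Restrictor triples: (H1,D4,G3)→tasted(G3,D4) ✗  (H1,D4,G4)→tasted(G4,D4) ✓  (H2,D2,G2)→tasted(G2,D2) ✓  (H2,D3,G1)→tasted(G1,D3) ✓  (H3,D2,G3)→tasted(G3,D2) ✓  (H3,D2,G4)→tasted(G4,D2) ✓  (H3,D3,G1)→tasted(G1,D3) ✓  (H3,D4,G5)→tasted(G5,D4) ✗
Counterexamples (restrictor triples failing the scope): 2.

2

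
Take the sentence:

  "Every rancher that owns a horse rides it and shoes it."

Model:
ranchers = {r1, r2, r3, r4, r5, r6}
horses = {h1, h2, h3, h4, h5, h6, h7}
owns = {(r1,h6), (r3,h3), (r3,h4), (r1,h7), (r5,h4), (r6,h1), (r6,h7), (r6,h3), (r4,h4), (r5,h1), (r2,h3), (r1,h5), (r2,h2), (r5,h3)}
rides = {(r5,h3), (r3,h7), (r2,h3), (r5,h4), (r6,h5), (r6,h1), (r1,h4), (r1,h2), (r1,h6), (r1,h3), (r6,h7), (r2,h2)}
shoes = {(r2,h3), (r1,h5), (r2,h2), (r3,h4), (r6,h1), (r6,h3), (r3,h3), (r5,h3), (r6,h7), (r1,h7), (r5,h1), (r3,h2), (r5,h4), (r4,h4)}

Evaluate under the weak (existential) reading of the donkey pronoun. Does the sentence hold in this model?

False

"it" takes "a horse" as antecedent — a donkey pronoun bound across the clause boundary.
Weak reading: every rancher r with some owns-horse has at least one owns-horse h such that rides(r,h) ∧ shoes(r,h).
Per rancher: r1:✗  r2:✓  r3:✗  r4:✗  r5:✓  r6:✓
r1 has no witness among its owns-horses.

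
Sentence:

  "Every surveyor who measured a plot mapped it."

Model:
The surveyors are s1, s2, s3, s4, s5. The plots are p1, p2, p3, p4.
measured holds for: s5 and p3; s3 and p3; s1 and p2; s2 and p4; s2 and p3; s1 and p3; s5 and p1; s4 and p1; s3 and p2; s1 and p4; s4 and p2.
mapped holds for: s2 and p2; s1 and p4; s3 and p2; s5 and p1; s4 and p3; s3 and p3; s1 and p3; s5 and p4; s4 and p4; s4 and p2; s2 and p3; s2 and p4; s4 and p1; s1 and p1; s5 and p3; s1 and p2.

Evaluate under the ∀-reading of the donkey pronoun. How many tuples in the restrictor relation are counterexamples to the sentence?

"it" takes "a plot" as antecedent — a donkey pronoun bound across the clause boundary.
Strong reading: for every (s,p) with measured(s,p), mapped(s,p).
Restrictor pairs: (s1,p2) ✓  (s1,p3) ✓  (s1,p4) ✓  (s2,p3) ✓  (s2,p4) ✓  (s3,p2) ✓  (s3,p3) ✓  (s4,p1) ✓  (s4,p2) ✓  (s5,p1) ✓  (s5,p3) ✓
Counterexamples (restrictor pairs failing the scope): 0.

0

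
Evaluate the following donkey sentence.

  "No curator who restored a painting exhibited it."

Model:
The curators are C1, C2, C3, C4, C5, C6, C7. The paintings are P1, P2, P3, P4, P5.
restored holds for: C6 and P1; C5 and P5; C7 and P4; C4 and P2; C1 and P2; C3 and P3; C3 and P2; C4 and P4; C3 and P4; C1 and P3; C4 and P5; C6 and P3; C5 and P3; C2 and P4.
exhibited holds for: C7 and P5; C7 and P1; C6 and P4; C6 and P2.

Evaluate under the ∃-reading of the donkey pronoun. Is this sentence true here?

True

"it" takes "a painting" as antecedent — a donkey pronoun bound across the clause boundary.
Truth condition: for no (c,p) with restored(c,p) does exhibited(c,p) hold.
Restrictor pairs — does the scope hold? (C1,P2):fails  (C1,P3):fails  (C2,P4):fails  (C3,P2):fails  (C3,P3):fails  (C3,P4):fails  (C4,P2):fails  (C4,P4):fails  (C4,P5):fails  (C5,P3):fails  (C5,P5):fails  (C6,P1):fails  (C6,P3):fails  (C7,P4):fails
Scope holds for no restrictor pair, so the sentence is true.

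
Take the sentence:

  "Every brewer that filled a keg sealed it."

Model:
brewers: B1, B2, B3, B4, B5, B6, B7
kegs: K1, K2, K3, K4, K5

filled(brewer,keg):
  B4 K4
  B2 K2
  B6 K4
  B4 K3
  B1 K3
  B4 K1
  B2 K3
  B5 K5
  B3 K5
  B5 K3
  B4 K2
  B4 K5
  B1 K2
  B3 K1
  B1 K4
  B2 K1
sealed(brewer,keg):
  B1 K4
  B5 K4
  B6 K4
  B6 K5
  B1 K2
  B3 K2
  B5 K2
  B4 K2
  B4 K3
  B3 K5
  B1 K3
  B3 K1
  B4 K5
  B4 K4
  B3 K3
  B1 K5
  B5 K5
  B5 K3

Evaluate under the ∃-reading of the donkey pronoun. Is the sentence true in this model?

False

"it" takes "a keg" as antecedent — a donkey pronoun bound across the clause boundary.
Weak reading: every brewer b with some filled-keg has at least one filled-keg k such that sealed(b,k).
Per brewer: B1:✓  B2:✗  B3:✓  B4:✓  B5:✓  B6:✓
B2 has no witness among its filled-kegs.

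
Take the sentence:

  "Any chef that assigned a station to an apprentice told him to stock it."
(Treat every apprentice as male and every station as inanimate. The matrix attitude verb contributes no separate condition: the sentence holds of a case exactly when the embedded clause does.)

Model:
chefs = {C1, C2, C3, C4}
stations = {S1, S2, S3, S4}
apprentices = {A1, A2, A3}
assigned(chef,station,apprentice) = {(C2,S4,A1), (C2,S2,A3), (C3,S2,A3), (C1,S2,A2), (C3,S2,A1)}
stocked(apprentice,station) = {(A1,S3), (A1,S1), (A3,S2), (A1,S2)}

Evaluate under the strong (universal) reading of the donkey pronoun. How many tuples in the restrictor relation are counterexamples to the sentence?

2

"him" takes "an apprentice" as antecedent and "it" takes "a station"; both are donkey pronouns co-varying with the restrictor.
Strong reading: for every (c,s,a) with assigned(c,s,a), stocked(a,s).
Restrictor triples: (C1,S2,A2)→stocked(A2,S2) ✗  (C2,S2,A3)→stocked(A3,S2) ✓  (C2,S4,A1)→stocked(A1,S4) ✗  (C3,S2,A1)→stocked(A1,S2) ✓  (C3,S2,A3)→stocked(A3,S2) ✓
Counterexamples (restrictor triples failing the scope): 2.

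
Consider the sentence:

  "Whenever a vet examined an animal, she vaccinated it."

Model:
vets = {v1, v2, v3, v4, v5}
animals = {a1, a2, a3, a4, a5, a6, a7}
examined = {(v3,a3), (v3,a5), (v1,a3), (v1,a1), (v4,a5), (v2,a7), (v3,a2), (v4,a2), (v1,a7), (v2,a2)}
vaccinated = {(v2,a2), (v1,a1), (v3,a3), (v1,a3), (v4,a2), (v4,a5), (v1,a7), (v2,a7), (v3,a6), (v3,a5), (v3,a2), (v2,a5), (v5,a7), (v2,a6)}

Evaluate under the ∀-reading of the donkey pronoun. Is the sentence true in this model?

True

"it" takes "an animal" as antecedent — a donkey pronoun bound across the clause boundary.
Strong reading: for every (v,a) with examined(v,a), vaccinated(v,a).
Restrictor pairs: (v1,a1) ✓  (v1,a3) ✓  (v1,a7) ✓  (v2,a2) ✓  (v2,a7) ✓  (v3,a2) ✓  (v3,a3) ✓  (v3,a5) ✓  (v4,a2) ✓  (v4,a5) ✓
Every restrictor pair satisfies the scope.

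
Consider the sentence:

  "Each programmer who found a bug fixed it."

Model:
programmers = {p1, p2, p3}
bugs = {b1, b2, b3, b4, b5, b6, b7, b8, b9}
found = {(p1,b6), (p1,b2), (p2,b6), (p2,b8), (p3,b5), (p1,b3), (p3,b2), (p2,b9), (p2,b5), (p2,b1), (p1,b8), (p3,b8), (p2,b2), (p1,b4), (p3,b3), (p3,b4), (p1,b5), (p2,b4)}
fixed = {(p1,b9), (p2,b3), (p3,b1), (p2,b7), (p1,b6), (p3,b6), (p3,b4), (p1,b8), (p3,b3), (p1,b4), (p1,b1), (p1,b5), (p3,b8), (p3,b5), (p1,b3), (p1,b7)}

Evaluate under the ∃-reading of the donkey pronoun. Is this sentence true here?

False

"it" takes "a bug" as antecedent — a donkey pronoun bound across the clause boundary.
Weak reading: every programmer p with some found-bug has at least one found-bug b such that fixed(p,b).
Per programmer: p1:✓  p2:✗  p3:✓
p2 has no witness among its found-bugs.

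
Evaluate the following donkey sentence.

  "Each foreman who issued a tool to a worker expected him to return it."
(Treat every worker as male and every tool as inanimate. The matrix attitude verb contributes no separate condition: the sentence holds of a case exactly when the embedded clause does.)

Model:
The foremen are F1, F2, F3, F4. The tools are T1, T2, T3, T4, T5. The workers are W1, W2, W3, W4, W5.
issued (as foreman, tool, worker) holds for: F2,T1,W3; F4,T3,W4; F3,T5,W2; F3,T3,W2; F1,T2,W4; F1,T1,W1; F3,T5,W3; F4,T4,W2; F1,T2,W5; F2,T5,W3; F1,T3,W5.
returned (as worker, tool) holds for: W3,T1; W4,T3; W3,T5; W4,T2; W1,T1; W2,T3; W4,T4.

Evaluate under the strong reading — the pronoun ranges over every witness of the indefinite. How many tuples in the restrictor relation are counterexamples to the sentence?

"him" takes "a worker" as antecedent and "it" takes "a tool"; both are donkey pronouns co-varying with the restrictor.
Strong reading: for every (f,t,w) with issued(f,t,w), returned(w,t).
Restrictor triples: (F1,T1,W1)→returned(W1,T1) ✓  (F1,T2,W4)→returned(W4,T2) ✓  (F1,T2,W5)→returned(W5,T2) ✗  (F1,T3,W5)→returned(W5,T3) ✗  (F2,T1,W3)→returned(W3,T1) ✓  (F2,T5,W3)→returned(W3,T5) ✓  (F3,T3,W2)→returned(W2,T3) ✓  (F3,T5,W2)→returned(W2,T5) ✗  (F3,T5,W3)→returned(W3,T5) ✓  (F4,T3,W4)→returned(W4,T3) ✓  (F4,T4,W2)→returned(W2,T4) ✗
Counterexamples (restrictor triples failing the scope): 4.

4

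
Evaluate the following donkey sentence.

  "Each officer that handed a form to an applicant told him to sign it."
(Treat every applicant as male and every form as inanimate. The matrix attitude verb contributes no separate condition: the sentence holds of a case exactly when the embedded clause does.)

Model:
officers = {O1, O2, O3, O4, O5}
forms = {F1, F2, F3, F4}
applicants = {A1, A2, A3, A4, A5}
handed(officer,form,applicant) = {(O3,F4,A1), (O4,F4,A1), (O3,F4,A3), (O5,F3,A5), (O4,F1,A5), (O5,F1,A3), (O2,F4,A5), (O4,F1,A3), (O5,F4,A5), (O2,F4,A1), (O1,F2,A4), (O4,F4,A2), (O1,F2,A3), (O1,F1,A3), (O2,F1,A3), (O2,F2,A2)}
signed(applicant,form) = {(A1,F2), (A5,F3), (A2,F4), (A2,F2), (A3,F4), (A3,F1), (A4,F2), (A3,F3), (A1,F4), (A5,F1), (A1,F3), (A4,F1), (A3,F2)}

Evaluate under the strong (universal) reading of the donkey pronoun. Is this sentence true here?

False

"him" takes "an applicant" as antecedent and "it" takes "a form"; both are donkey pronouns co-varying with the restrictor.
Strong reading: for every (o,f,a) with handed(o,f,a), signed(a,f).
Restrictor triples: (O1,F1,A3)→signed(A3,F1) ✓  (O1,F2,A3)→signed(A3,F2) ✓  (O1,F2,A4)→signed(A4,F2) ✓  (O2,F1,A3)→signed(A3,F1) ✓  (O2,F2,A2)→signed(A2,F2) ✓  (O2,F4,A1)→signed(A1,F4) ✓  (O2,F4,A5)→signed(A5,F4) ✗  (O3,F4,A1)→signed(A1,F4) ✓  (O3,F4,A3)→signed(A3,F4) ✓  (O4,F1,A3)→signed(A3,F1) ✓  (O4,F1,A5)→signed(A5,F1) ✓  (O4,F4,A1)→signed(A1,F4) ✓  (O4,F4,A2)→signed(A2,F4) ✓  (O5,F1,A3)→signed(A3,F1) ✓  (O5,F3,A5)→signed(A5,F3) ✓  (O5,F4,A5)→signed(A5,F4) ✗
Counterexample: (O2,F4,A5) — signed(A5,F4) does not hold.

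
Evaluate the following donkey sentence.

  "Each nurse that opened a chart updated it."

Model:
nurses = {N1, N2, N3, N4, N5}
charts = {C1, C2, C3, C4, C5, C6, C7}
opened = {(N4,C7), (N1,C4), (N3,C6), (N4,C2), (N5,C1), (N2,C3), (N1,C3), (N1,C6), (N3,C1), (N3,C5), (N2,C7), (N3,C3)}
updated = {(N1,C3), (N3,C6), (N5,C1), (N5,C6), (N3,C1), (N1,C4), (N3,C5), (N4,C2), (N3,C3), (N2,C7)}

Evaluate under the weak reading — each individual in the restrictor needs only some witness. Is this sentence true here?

True

"it" takes "a chart" as antecedent — a donkey pronoun bound across the clause boundary.
Weak reading: every nurse n with some opened-chart has at least one opened-chart c such that updated(n,c).
Per nurse: N1:✓  N2:✓  N3:✓  N4:✓  N5:✓
Every nurse in the restrictor has a witness.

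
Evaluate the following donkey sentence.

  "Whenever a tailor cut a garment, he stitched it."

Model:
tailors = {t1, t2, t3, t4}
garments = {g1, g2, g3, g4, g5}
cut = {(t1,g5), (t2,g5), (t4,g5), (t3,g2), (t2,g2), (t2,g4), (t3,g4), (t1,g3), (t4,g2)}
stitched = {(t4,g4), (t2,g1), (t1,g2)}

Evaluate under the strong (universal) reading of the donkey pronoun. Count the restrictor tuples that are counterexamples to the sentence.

"it" takes "a garment" as antecedent — a donkey pronoun bound across the clause boundary.
Strong reading: for every (t,g) with cut(t,g), stitched(t,g).
Restrictor pairs: (t1,g3) ✗  (t1,g5) ✗  (t2,g2) ✗  (t2,g4) ✗  (t2,g5) ✗  (t3,g2) ✗  (t3,g4) ✗  (t4,g2) ✗  (t4,g5) ✗
Counterexamples (restrictor pairs failing the scope): 9.

9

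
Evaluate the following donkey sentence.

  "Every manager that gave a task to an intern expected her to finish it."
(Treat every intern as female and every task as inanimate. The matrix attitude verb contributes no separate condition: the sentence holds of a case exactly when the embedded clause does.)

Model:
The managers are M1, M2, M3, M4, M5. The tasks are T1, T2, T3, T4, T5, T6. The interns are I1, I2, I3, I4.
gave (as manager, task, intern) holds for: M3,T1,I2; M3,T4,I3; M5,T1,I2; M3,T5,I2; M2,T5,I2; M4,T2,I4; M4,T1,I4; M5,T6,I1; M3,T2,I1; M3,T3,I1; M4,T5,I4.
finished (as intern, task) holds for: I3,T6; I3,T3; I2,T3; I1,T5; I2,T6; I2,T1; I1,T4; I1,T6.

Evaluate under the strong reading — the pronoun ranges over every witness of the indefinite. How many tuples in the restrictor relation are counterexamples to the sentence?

"her" takes "an intern" as antecedent and "it" takes "a task"; both are donkey pronouns co-varying with the restrictor.
Strong reading: for every (m,t,i) with gave(m,t,i), finished(i,t).
Restrictor triples: (M2,T5,I2)→finished(I2,T5) ✗  (M3,T1,I2)→finished(I2,T1) ✓  (M3,T2,I1)→finished(I1,T2) ✗  (M3,T3,I1)→finished(I1,T3) ✗  (M3,T4,I3)→finished(I3,T4) ✗  (M3,T5,I2)→finished(I2,T5) ✗  (M4,T1,I4)→finished(I4,T1) ✗  (M4,T2,I4)→finished(I4,T2) ✗  (M4,T5,I4)→finished(I4,T5) ✗  (M5,T1,I2)→finished(I2,T1) ✓  (M5,T6,I1)→finished(I1,T6) ✓
Counterexamples (restrictor triples failing the scope): 8.

8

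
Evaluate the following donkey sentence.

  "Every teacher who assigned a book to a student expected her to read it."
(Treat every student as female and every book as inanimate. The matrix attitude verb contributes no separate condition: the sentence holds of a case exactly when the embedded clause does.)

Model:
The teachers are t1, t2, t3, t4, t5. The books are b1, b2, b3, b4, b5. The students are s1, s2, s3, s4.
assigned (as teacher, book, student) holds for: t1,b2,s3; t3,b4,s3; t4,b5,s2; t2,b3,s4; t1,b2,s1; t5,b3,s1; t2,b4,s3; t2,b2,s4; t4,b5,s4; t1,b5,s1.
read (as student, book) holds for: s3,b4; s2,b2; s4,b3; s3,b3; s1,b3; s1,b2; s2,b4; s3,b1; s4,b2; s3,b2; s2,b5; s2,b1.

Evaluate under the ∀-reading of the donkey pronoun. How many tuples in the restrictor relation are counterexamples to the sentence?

2

"her" takes "a student" as antecedent and "it" takes "a book"; both are donkey pronouns co-varying with the restrictor.
Strong reading: for every (t,b,s) with assigned(t,b,s), read(s,b).
Restrictor triples: (t1,b2,s1)→read(s1,b2) ✓  (t1,b2,s3)→read(s3,b2) ✓  (t1,b5,s1)→read(s1,b5) ✗  (t2,b2,s4)→read(s4,b2) ✓  (t2,b3,s4)→read(s4,b3) ✓  (t2,b4,s3)→read(s3,b4) ✓  (t3,b4,s3)→read(s3,b4) ✓  (t4,b5,s2)→read(s2,b5) ✓  (t4,b5,s4)→read(s4,b5) ✗  (t5,b3,s1)→read(s1,b3) ✓
Counterexamples (restrictor triples failing the scope): 2.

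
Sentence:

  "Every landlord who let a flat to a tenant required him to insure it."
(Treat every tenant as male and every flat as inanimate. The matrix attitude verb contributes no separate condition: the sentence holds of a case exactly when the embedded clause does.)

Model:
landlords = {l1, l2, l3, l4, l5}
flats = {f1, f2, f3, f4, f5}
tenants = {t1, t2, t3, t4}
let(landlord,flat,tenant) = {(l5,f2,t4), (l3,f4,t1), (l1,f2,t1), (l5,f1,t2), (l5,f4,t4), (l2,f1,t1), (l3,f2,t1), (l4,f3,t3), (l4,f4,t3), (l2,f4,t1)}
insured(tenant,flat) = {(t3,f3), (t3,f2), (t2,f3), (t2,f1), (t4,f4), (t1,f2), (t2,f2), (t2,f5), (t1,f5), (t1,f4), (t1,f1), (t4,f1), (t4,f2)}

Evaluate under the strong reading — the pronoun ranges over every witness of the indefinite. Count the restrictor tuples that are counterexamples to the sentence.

1

"him" takes "a tenant" as antecedent and "it" takes "a flat"; both are donkey pronouns co-varying with the restrictor.
Strong reading: for every (l,f,t) with let(l,f,t), insured(t,f).
Restrictor triples: (l1,f2,t1)→insured(t1,f2) ✓  (l2,f1,t1)→insured(t1,f1) ✓  (l2,f4,t1)→insured(t1,f4) ✓  (l3,f2,t1)→insured(t1,f2) ✓  (l3,f4,t1)→insured(t1,f4) ✓  (l4,f3,t3)→insured(t3,f3) ✓  (l4,f4,t3)→insured(t3,f4) ✗  (l5,f1,t2)→insured(t2,f1) ✓  (l5,f2,t4)→insured(t4,f2) ✓  (l5,f4,t4)→insured(t4,f4) ✓
Counterexamples (restrictor triples failing the scope): 1.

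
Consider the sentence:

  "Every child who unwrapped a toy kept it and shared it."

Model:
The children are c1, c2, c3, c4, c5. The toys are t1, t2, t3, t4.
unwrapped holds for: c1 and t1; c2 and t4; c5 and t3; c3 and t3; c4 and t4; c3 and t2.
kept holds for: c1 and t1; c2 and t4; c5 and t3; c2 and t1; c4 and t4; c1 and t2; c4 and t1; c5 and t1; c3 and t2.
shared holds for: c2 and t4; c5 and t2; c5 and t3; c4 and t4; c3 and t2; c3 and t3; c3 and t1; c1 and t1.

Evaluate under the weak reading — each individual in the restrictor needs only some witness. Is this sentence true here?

"it" takes "a toy" as antecedent — a donkey pronoun bound across the clause boundary.
Weak reading: every child c with some unwrapped-toy has at least one unwrapped-toy t such that kept(c,t) ∧ shared(c,t).
Per child: c1:✓  c2:✓  c3:✓  c4:✓  c5:✓
Every child in the restrictor has a witness.

True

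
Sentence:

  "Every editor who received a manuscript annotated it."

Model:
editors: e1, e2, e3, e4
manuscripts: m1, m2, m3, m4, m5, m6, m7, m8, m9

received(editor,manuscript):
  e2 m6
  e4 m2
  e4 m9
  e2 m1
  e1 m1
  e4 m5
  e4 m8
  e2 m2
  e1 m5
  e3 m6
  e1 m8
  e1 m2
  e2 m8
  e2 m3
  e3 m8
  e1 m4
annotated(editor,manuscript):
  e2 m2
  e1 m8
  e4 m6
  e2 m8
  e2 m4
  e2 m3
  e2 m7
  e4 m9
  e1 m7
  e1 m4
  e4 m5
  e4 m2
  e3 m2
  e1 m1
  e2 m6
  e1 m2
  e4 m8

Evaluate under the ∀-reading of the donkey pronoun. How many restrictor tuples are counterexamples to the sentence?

"it" takes "a manuscript" as antecedent — a donkey pronoun bound across the clause boundary.
Strong reading: for every (e,m) with received(e,m), annotated(e,m).
Restrictor pairs: (e1,m1) ✓  (e1,m2) ✓  (e1,m4) ✓  (e1,m5) ✗  (e1,m8) ✓  (e2,m1) ✗  (e2,m2) ✓  (e2,m3) ✓  (e2,m6) ✓  (e2,m8) ✓  (e3,m6) ✗  (e3,m8) ✗  (e4,m2) ✓  (e4,m5) ✓  (e4,m8) ✓  (e4,m9) ✓
Counterexamples (restrictor pairs failing the scope): 4.

4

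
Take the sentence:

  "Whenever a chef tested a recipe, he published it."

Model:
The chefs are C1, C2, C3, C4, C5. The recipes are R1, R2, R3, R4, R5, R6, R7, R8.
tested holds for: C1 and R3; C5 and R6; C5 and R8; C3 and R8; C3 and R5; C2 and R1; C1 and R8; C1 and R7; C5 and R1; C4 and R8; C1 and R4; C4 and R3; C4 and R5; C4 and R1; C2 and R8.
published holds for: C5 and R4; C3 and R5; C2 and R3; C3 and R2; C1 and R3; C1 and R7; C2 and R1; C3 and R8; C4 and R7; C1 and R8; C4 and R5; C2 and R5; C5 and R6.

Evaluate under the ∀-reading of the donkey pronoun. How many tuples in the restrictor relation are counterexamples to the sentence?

"it" takes "a recipe" as antecedent — a donkey pronoun bound across the clause boundary.
Strong reading: for every (c,r) with tested(c,r), published(c,r).
Restrictor pairs: (C1,R3) ✓  (C1,R4) ✗  (C1,R7) ✓  (C1,R8) ✓  (C2,R1) ✓  (C2,R8) ✗  (C3,R5) ✓  (C3,R8) ✓  (C4,R1) ✗  (C4,R3) ✗  (C4,R5) ✓  (C4,R8) ✗  (C5,R1) ✗  (C5,R6) ✓  (C5,R8) ✗
Counterexamples (restrictor pairs failing the scope): 7.

7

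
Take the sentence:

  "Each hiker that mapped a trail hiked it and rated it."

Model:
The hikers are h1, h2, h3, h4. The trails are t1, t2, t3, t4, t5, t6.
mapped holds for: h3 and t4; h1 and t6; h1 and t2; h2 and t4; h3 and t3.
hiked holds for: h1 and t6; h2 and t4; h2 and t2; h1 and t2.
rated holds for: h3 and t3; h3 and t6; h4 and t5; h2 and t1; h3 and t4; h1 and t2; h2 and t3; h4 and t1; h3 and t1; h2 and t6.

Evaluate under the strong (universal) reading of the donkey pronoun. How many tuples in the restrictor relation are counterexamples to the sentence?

"it" takes "a trail" as antecedent — a donkey pronoun bound across the clause boundary.
Strong reading: for every (h,t) with mapped(h,t), hiked(h,t) ∧ rated(h,t).
Restrictor pairs: (h1,t2) ✓  (h1,t6) ✗  (h2,t4) ✗  (h3,t3) ✗  (h3,t4) ✗
Counterexamples (restrictor pairs failing the scope): 4.

4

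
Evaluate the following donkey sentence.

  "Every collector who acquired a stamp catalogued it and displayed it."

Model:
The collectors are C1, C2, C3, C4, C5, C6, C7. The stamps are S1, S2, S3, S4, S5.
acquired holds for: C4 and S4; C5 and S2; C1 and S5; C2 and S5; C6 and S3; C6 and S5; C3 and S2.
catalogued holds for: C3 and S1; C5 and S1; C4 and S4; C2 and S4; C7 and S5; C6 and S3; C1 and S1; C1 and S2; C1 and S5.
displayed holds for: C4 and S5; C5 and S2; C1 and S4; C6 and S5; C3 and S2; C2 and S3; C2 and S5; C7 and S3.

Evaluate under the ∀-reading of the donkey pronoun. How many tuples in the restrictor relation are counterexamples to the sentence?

7

"it" takes "a stamp" as antecedent — a donkey pronoun bound across the clause boundary.
Strong reading: for every (c,s) with acquired(c,s), catalogued(c,s) ∧ displayed(c,s).
Restrictor pairs: (C1,S5) ✗  (C2,S5) ✗  (C3,S2) ✗  (C4,S4) ✗  (C5,S2) ✗  (C6,S3) ✗  (C6,S5) ✗
Counterexamples (restrictor pairs failing the scope): 7.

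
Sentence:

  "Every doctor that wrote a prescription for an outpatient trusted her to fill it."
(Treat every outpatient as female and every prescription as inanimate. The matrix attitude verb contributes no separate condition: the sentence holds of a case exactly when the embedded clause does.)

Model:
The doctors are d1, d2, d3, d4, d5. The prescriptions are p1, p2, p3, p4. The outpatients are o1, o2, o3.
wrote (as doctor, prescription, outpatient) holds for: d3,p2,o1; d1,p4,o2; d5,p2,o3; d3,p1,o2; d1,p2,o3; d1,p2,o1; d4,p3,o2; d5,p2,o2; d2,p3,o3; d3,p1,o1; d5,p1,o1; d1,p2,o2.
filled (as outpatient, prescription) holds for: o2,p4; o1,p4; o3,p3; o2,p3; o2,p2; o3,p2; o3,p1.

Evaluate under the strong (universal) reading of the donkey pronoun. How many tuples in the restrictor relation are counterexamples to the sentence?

"her" takes "an outpatient" as antecedent and "it" takes "a prescription"; both are donkey pronouns co-varying with the restrictor.
Strong reading: for every (d,p,o) with wrote(d,p,o), filled(o,p).
Restrictor triples: (d1,p2,o1)→filled(o1,p2) ✗  (d1,p2,o2)→filled(o2,p2) ✓  (d1,p2,o3)→filled(o3,p2) ✓  (d1,p4,o2)→filled(o2,p4) ✓  (d2,p3,o3)→filled(o3,p3) ✓  (d3,p1,o1)→filled(o1,p1) ✗  (d3,p1,o2)→filled(o2,p1) ✗  (d3,p2,o1)→filled(o1,p2) ✗  (d4,p3,o2)→filled(o2,p3) ✓  (d5,p1,o1)→filled(o1,p1) ✗  (d5,p2,o2)→filled(o2,p2) ✓  (d5,p2,o3)→filled(o3,p2) ✓
Counterexamples (restrictor triples failing the scope): 5.

5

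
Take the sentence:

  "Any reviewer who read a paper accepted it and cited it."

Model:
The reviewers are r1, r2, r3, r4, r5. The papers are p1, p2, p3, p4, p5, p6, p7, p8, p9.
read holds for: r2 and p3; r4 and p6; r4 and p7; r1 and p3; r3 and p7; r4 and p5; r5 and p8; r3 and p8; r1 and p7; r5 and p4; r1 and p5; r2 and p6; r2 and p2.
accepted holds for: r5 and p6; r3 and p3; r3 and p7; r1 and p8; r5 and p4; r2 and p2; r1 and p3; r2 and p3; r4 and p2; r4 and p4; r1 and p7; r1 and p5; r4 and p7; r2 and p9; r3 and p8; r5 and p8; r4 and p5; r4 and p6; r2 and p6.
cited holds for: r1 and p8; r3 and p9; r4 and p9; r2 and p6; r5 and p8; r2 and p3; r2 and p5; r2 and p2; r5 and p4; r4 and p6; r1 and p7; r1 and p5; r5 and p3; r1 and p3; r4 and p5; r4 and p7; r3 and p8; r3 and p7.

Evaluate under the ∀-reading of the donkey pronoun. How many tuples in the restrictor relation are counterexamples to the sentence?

"it" takes "a paper" as antecedent — a donkey pronoun bound across the clause boundary.
Strong reading: for every (r,p) with read(r,p), accepted(r,p) ∧ cited(r,p).
Restrictor pairs: (r1,p3) ✓  (r1,p5) ✓  (r1,p7) ✓  (r2,p2) ✓  (r2,p3) ✓  (r2,p6) ✓  (r3,p7) ✓  (r3,p8) ✓  (r4,p5) ✓  (r4,p6) ✓  (r4,p7) ✓  (r5,p4) ✓  (r5,p8) ✓
Counterexamples (restrictor pairs failing the scope): 0.

0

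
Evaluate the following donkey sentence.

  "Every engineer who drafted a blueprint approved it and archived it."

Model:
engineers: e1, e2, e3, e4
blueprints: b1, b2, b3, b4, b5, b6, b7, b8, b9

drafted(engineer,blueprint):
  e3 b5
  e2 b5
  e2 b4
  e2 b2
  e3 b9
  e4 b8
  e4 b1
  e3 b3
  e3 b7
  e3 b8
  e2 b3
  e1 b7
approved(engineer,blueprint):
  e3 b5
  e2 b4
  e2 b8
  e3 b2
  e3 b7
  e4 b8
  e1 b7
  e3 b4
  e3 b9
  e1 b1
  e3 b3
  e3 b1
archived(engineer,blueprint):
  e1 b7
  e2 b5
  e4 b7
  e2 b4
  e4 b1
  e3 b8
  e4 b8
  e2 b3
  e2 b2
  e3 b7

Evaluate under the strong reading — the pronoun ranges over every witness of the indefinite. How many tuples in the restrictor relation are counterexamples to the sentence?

"it" takes "a blueprint" as antecedent — a donkey pronoun bound across the clause boundary.
Strong reading: for every (e,b) with drafted(e,b), approved(e,b) ∧ archived(e,b).
Restrictor pairs: (e1,b7) ✓  (e2,b2) ✗  (e2,b3) ✗  (e2,b4) ✓  (e2,b5) ✗  (e3,b3) ✗  (e3,b5) ✗  (e3,b7) ✓  (e3,b8) ✗  (e3,b9) ✗  (e4,b1) ✗  (e4,b8) ✓
Counterexamples (restrictor pairs failing the scope): 8.

8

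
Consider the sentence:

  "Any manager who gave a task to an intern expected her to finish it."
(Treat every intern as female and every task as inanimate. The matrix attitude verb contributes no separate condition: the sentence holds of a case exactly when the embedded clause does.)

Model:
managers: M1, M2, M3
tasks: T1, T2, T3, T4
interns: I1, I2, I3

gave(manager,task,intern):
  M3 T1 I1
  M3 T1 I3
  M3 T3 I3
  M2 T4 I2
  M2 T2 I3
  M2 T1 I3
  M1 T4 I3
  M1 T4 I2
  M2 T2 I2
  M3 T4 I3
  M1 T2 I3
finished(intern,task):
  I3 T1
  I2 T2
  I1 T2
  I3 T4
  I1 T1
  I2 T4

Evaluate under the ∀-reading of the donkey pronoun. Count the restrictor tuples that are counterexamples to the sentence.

"her" takes "an intern" as antecedent and "it" takes "a task"; both are donkey pronouns co-varying with the restrictor.
Strong reading: for every (m,t,i) with gave(m,t,i), finished(i,t).
Restrictor triples: (M1,T2,I3)→finished(I3,T2) ✗  (M1,T4,I2)→finished(I2,T4) ✓  (M1,T4,I3)→finished(I3,T4) ✓  (M2,T1,I3)→finished(I3,T1) ✓  (M2,T2,I2)→finished(I2,T2) ✓  (M2,T2,I3)→finished(I3,T2) ✗  (M2,T4,I2)→finished(I2,T4) ✓  (M3,T1,I1)→finished(I1,T1) ✓  (M3,T1,I3)→finished(I3,T1) ✓  (M3,T3,I3)→finished(I3,T3) ✗  (M3,T4,I3)→finished(I3,T4) ✓
Counterexamples (restrictor triples failing the scope): 3.

3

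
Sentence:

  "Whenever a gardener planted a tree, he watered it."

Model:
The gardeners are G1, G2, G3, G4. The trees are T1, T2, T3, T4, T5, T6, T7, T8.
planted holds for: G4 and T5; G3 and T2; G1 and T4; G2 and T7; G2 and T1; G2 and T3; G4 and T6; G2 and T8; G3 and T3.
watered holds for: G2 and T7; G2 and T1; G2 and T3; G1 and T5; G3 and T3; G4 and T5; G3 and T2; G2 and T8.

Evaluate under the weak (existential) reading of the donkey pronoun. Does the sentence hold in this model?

"it" takes "a tree" as antecedent — a donkey pronoun bound across the clause boundary.
Weak reading: every gardener g with some planted-tree has at least one planted-tree t such that watered(g,t).
Per gardener: G1:✗  G2:✓  G3:✓  G4:✓
G1 has no witness among its planted-trees.

False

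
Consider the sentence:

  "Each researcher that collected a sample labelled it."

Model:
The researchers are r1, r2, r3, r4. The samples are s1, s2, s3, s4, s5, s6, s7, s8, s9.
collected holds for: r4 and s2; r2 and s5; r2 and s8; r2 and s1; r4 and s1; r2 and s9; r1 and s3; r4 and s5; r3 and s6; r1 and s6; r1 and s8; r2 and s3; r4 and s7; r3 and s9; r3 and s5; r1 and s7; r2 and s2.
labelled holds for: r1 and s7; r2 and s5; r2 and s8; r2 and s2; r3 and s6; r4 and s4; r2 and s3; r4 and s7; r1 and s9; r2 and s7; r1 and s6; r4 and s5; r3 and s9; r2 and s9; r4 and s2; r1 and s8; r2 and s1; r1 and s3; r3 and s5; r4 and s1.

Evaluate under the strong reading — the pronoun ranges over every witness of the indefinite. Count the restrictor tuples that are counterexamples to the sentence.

"it" takes "a sample" as antecedent — a donkey pronoun bound across the clause boundary.
Strong reading: for every (r,s) with collected(r,s), labelled(r,s).
Restrictor pairs: (r1,s3) ✓  (r1,s6) ✓  (r1,s7) ✓  (r1,s8) ✓  (r2,s1) ✓  (r2,s2) ✓  (r2,s3) ✓  (r2,s5) ✓  (r2,s8) ✓  (r2,s9) ✓  (r3,s5) ✓  (r3,s6) ✓  (r3,s9) ✓  (r4,s1) ✓  (r4,s2) ✓  (r4,s5) ✓  (r4,s7) ✓
Counterexamples (restrictor pairs failing the scope): 0.

0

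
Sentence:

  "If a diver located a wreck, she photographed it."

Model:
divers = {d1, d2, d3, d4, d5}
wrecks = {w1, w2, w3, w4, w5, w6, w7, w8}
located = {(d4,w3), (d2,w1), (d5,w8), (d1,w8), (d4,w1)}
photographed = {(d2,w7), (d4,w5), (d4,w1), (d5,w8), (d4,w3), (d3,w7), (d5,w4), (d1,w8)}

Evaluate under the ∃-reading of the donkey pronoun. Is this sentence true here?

"it" takes "a wreck" as antecedent — a donkey pronoun bound across the clause boundary.
Weak reading: every diver d with some located-wreck has at least one located-wreck w such that photographed(d,w).
Per diver: d1:✓  d2:✗  d4:✓  d5:✓
d2 has no witness among its located-wrecks.

False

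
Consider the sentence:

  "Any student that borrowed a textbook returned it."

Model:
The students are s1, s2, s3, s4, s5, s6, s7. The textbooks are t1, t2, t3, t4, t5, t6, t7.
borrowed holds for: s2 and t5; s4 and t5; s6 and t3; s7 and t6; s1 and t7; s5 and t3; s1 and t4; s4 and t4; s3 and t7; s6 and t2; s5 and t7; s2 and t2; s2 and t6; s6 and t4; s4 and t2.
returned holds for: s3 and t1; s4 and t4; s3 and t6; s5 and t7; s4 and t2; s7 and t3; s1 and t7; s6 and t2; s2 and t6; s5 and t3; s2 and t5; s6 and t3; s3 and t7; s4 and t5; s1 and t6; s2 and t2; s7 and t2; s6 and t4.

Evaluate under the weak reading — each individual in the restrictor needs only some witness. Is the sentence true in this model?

False

"it" takes "a textbook" as antecedent — a donkey pronoun bound across the clause boundary.
Weak reading: every student s with some borrowed-textbook has at least one borrowed-textbook t such that returned(s,t).
Per student: s1:✓  s2:✓  s3:✓  s4:✓  s5:✓  s6:✓  s7:✗
s7 has no witness among its borrowed-textbooks.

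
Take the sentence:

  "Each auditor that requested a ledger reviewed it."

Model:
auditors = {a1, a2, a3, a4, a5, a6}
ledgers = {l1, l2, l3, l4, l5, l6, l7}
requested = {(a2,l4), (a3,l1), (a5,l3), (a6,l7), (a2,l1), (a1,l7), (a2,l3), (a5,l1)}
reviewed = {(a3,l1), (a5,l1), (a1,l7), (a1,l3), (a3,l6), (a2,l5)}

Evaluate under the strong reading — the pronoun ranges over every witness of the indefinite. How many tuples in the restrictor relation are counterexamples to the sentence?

"it" takes "a ledger" as antecedent — a donkey pronoun bound across the clause boundary.
Strong reading: for every (a,l) with requested(a,l), reviewed(a,l).
Restrictor pairs: (a1,l7) ✓  (a2,l1) ✗  (a2,l3) ✗  (a2,l4) ✗  (a3,l1) ✓  (a5,l1) ✓  (a5,l3) ✗  (a6,l7) ✗
Counterexamples (restrictor pairs failing the scope): 5.

5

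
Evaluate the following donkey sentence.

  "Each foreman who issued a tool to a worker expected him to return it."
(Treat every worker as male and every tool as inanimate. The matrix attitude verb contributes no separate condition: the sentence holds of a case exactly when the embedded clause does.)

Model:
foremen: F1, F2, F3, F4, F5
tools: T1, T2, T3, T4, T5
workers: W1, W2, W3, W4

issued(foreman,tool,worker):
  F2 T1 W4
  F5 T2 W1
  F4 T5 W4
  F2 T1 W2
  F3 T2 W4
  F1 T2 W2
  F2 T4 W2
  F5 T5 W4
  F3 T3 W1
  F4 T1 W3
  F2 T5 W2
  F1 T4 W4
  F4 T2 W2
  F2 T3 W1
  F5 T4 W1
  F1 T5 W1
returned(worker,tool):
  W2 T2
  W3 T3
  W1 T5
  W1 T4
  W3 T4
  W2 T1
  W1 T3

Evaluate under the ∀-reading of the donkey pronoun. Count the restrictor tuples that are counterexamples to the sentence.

"him" takes "a worker" as antecedent and "it" takes "a tool"; both are donkey pronouns co-varying with the restrictor.
Strong reading: for every (f,t,w) with issued(f,t,w), returned(w,t).
Restrictor triples: (F1,T2,W2)→returned(W2,T2) ✓  (F1,T4,W4)→returned(W4,T4) ✗  (F1,T5,W1)→returned(W1,T5) ✓  (F2,T1,W2)→returned(W2,T1) ✓  (F2,T1,W4)→returned(W4,T1) ✗  (F2,T3,W1)→returned(W1,T3) ✓  (F2,T4,W2)→returned(W2,T4) ✗  (F2,T5,W2)→returned(W2,T5) ✗  (F3,T2,W4)→returned(W4,T2) ✗  (F3,T3,W1)→returned(W1,T3) ✓  (F4,T1,W3)→returned(W3,T1) ✗  (F4,T2,W2)→returned(W2,T2) ✓  (F4,T5,W4)→returned(W4,T5) ✗  (F5,T2,W1)→returned(W1,T2) ✗  (F5,T4,W1)→returned(W1,T4) ✓  (F5,T5,W4)→returned(W4,T5) ✗
Counterexamples (restrictor triples failing the scope): 9.

9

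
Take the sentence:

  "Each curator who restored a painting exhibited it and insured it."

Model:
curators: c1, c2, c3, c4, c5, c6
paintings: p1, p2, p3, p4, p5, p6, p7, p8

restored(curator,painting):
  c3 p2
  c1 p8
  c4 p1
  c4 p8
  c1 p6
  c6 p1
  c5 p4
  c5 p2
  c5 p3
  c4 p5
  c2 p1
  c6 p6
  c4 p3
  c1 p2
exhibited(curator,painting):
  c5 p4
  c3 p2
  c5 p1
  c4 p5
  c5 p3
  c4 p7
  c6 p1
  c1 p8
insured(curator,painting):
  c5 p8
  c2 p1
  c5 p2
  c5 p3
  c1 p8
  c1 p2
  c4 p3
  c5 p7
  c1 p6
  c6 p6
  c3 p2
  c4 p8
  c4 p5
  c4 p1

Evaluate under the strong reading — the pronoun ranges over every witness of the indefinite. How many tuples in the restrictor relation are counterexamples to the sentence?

"it" takes "a painting" as antecedent — a donkey pronoun bound across the clause boundary.
Strong reading: for every (c,p) with restored(c,p), exhibited(c,p) ∧ insured(c,p).
Restrictor pairs: (c1,p2) ✗  (c1,p6) ✗  (c1,p8) ✓  (c2,p1) ✗  (c3,p2) ✓  (c4,p1) ✗  (c4,p3) ✗  (c4,p5) ✓  (c4,p8) ✗  (c5,p2) ✗  (c5,p3) ✓  (c5,p4) ✗  (c6,p1) ✗  (c6,p6) ✗
Counterexamples (restrictor pairs failing the scope): 10.

10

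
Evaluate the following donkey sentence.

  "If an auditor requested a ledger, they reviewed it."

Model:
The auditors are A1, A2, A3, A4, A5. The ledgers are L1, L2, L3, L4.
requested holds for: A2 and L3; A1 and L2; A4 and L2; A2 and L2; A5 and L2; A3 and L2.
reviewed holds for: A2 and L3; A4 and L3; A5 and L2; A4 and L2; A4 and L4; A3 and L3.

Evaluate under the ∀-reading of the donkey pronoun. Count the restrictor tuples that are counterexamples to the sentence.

3

"it" takes "a ledger" as antecedent — a donkey pronoun bound across the clause boundary.
Strong reading: for every (a,l) with requested(a,l), reviewed(a,l).
Restrictor pairs: (A1,L2) ✗  (A2,L2) ✗  (A2,L3) ✓  (A3,L2) ✗  (A4,L2) ✓  (A5,L2) ✓
Counterexamples (restrictor pairs failing the scope): 3.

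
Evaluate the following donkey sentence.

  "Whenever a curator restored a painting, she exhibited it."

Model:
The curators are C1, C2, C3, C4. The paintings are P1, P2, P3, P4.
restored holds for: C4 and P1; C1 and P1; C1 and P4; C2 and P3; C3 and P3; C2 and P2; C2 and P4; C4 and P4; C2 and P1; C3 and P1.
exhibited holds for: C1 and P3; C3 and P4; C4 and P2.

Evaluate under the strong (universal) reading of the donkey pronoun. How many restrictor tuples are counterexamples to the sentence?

10

"it" takes "a painting" as antecedent — a donkey pronoun bound across the clause boundary.
Strong reading: for every (c,p) with restored(c,p), exhibited(c,p).
Restrictor pairs: (C1,P1) ✗  (C1,P4) ✗  (C2,P1) ✗  (C2,P2) ✗  (C2,P3) ✗  (C2,P4) ✗  (C3,P1) ✗  (C3,P3) ✗  (C4,P1) ✗  (C4,P4) ✗
Counterexamples (restrictor pairs failing the scope): 10.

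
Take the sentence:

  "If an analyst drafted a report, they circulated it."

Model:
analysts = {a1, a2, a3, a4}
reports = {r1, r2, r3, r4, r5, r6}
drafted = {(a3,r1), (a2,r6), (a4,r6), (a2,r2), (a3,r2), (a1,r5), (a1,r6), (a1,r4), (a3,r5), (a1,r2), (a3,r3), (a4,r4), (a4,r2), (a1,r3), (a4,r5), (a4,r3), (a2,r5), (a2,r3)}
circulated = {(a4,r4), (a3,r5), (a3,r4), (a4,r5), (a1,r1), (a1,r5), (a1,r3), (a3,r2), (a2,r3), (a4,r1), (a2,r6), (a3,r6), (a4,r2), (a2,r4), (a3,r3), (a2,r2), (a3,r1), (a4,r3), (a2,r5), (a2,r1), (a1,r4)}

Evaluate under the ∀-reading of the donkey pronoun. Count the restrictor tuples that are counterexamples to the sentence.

3

"it" takes "a report" as antecedent — a donkey pronoun bound across the clause boundary.
Strong reading: for every (a,r) with drafted(a,r), circulated(a,r).
Restrictor pairs: (a1,r2) ✗  (a1,r3) ✓  (a1,r4) ✓  (a1,r5) ✓  (a1,r6) ✗  (a2,r2) ✓  (a2,r3) ✓  (a2,r5) ✓  (a2,r6) ✓  (a3,r1) ✓  (a3,r2) ✓  (a3,r3) ✓  (a3,r5) ✓  (a4,r2) ✓  (a4,r3) ✓  (a4,r4) ✓  (a4,r5) ✓  (a4,r6) ✗
Counterexamples (restrictor pairs failing the scope): 3.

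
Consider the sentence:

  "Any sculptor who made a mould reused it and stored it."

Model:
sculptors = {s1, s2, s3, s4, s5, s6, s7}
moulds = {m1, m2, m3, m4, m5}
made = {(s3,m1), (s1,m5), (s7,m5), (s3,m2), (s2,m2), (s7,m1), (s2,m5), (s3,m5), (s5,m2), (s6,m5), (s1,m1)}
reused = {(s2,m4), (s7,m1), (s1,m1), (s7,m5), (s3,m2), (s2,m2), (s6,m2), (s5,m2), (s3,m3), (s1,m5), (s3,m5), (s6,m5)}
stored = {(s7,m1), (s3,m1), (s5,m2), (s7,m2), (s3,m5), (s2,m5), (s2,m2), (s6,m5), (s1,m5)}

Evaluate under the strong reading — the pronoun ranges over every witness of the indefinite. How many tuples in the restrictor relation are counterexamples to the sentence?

5

"it" takes "a mould" as antecedent — a donkey pronoun bound across the clause boundary.
Strong reading: for every (s,m) with made(s,m), reused(s,m) ∧ stored(s,m).
Restrictor pairs: (s1,m1) ✗  (s1,m5) ✓  (s2,m2) ✓  (s2,m5) ✗  (s3,m1) ✗  (s3,m2) ✗  (s3,m5) ✓  (s5,m2) ✓  (s6,m5) ✓  (s7,m1) ✓  (s7,m5) ✗
Counterexamples (restrictor pairs failing the scope): 5.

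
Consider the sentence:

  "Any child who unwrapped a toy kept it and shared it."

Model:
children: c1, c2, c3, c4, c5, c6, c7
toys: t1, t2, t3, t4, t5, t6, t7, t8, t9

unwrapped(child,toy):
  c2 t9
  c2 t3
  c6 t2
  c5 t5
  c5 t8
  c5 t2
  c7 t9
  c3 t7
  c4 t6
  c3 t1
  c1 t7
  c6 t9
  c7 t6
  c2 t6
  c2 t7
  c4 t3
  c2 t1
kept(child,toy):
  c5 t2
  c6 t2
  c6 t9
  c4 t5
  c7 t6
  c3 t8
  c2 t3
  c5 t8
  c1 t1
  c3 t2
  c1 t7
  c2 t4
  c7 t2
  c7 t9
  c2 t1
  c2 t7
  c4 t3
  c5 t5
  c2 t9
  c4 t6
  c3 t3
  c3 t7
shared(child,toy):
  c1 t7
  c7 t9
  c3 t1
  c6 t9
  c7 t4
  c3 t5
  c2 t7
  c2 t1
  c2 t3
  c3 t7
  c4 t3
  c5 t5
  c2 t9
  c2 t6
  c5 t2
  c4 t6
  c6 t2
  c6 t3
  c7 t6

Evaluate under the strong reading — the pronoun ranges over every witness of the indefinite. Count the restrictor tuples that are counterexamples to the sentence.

3

"it" takes "a toy" as antecedent — a donkey pronoun bound across the clause boundary.
Strong reading: for every (c,t) with unwrapped(c,t), kept(c,t) ∧ shared(c,t).
Restrictor pairs: (c1,t7) ✓  (c2,t1) ✓  (c2,t3) ✓  (c2,t6) ✗  (c2,t7) ✓  (c2,t9) ✓  (c3,t1) ✗  (c3,t7) ✓  (c4,t3) ✓  (c4,t6) ✓  (c5,t2) ✓  (c5,t5) ✓  (c5,t8) ✗  (c6,t2) ✓  (c6,t9) ✓  (c7,t6) ✓  (c7,t9) ✓
Counterexamples (restrictor pairs failing the scope): 3.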